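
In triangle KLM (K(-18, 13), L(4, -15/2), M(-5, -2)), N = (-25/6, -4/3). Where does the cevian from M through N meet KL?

(-10/3, -2/3)

Barycentric coordinates of N with respect to KLM: (1/6, 1/3, 1/2).
On side KL the M-coordinate is zero; dropping N's M-weight 1/2 and renormalizing the remaining 1/6 : 1/3 gives weights 1/3, 2/3 on K, L.
J = (1/3)·(-18, 13) + (2/3)·(4, -15/2) = (-10/3, -2/3).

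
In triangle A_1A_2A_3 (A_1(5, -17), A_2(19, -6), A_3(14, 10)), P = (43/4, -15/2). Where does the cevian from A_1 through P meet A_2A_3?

Barycentric coordinates of P with respect to A_1A_2A_3: (1/2, 1/4, 1/4).
On side A_2A_3 the A_1-coordinate is zero; dropping P's A_1-weight 1/2 and renormalizing the remaining 1/4 : 1/4 gives weights 1/2, 1/2 on A_2, A_3.
Q = (1/2)·(19, -6) + (1/2)·(14, 10) = (33/2, 2).

(33/2, 2)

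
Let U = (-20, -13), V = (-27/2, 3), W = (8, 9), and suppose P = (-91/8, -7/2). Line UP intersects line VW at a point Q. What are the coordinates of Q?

Barycentric coordinates of P with respect to UVW: (1/2, 1/4, 1/4).
On side VW the U-coordinate is zero; dropping P's U-weight 1/2 and renormalizing the remaining 1/4 : 1/4 gives weights 1/2, 1/2 on V, W.
Q = (1/2)·(-27/2, 3) + (1/2)·(8, 9) = (-11/4, 6).

(-11/4, 6)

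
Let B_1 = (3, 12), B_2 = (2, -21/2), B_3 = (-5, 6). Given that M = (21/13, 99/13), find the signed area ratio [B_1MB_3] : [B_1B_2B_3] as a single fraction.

[B_1B_2B_3] = ½·(3·(-21/2−6) + 2·(6−12) + (-5)·(12−(-21/2))) = ½·(-99/2 − 12 − 225/2) = -87.
[B_1MB_3] = ½·(3·(99/13−6) + (21/13)·(6−12) + (-5)·(12−(99/13))) = ½·(63/13 − 126/13 − 285/13) = -174/13, so the ratio is (-174/13)/(-87) = 2/13.

2/13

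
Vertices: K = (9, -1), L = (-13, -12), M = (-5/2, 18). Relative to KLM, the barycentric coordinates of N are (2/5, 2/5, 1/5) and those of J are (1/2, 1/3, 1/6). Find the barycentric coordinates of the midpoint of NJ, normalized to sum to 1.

(9/20, 11/30, 11/60)

Since both coordinate triples sum to 1, the midpoint's barycentrics are the componentwise average.
(2/5+1/2)/2 = 9/20; similarly 11/30 and 11/60.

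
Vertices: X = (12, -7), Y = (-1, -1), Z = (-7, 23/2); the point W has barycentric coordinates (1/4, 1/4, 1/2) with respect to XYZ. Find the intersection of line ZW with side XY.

Line ZW meets XY where the Z-coordinate vanishes; zeroing W's Z-weight and renormalizing leaves X, Y-weights 1/4 : 1/4 → (1/2, 1/2).
So V = (1/2)·X + (1/2)·Y = (11/2, -4).

(11/2, -4)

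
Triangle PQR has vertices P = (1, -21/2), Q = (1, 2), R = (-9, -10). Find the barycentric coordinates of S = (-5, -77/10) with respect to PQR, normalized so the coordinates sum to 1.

Signed area of the reference triangle: [PQR] = ½·(1·(2−(-10)) + 1·(-10−(-21/2)) + (-9)·(-21/2−2)) = ½·(12 + 1/2 + 225/2) = 125/2.
[SQR] = ½·((-5)·(2−(-10)) + 1·(-10−(-77/10)) + (-9)·(-77/10−2)) = ½·(-60 − 23/10 + 873/10) = 25/2, so the P-coordinate is (25/2)/(125/2) = 1/5.
[PSR] = ½·(1·(-77/10−(-10)) + (-5)·(-10−(-21/2)) + (-9)·(-21/2−(-77/10))) = ½·(23/10 − 5/2 + 126/5) = 25/2, so the Q-coordinate is 1/5.
[PQS] = ½·(1·(2−(-77/10)) + 1·(-77/10−(-21/2)) + (-5)·(-21/2−2)) = ½·(97/10 + 14/5 + 125/2) = 75/2, so the R-coordinate is 3/5.

(1/5, 1/5, 3/5)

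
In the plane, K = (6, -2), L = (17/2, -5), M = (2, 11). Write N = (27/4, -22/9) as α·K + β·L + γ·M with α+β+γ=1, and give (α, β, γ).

Signed area of the reference triangle: [KLM] = ½·(6·(-5−11) + (17/2)·(11−(-2)) + 2·(-2−(-5))) = ½·(-96 + 221/2 + 6) = 41/4.
[NLM] = ½·((27/4)·(-5−11) + (17/2)·(11−(-22/9)) + 2·(-22/9−(-5))) = ½·(-108 + 2057/18 + 46/9) = 205/36, so the K-coordinate is (205/36)/(41/4) = 5/9.
[KNM] = ½·(6·(-22/9−11) + (27/4)·(11−(-2)) + 2·(-2−(-22/9))) = ½·(-242/3 + 351/4 + 8/9) = 287/72, so the L-coordinate is 7/18.
[KLN] = ½·(6·(-5−(-22/9)) + (17/2)·(-22/9−(-2)) + (27/4)·(-2−(-5))) = ½·(-46/3 − 34/9 + 81/4) = 41/72, so the M-coordinate is 1/18.
Check: 5/9 + 7/18 + 1/18 = 1.

(5/9, 7/18, 1/18)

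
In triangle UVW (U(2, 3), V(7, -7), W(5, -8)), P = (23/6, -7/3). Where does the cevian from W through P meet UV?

Barycentric coordinates of P with respect to UVW: (1/2, 1/6, 1/3).
On side UV the W-coordinate is zero; dropping P's W-weight 1/3 and renormalizing the remaining 1/2 : 1/6 gives weights 3/4, 1/4 on U, V.
Q = (3/4)·(2, 3) + (1/4)·(7, -7) = (13/4, 1/2).

(13/4, 1/2)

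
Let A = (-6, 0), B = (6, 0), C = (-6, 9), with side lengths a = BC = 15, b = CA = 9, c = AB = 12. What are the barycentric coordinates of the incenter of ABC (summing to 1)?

(5/12, 1/4, 1/3)

The incenter has barycentric coordinates proportional to the opposite side lengths: (15 : 9 : 12).
Normalizing by 15+9+12 = 36 gives (5/12, 1/4, 1/3).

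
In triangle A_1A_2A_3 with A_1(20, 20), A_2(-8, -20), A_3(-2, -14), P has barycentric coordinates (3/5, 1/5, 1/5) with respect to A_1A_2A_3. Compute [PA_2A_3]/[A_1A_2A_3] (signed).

3/5

The signed ratio [PA_2A_3]/[A_1A_2A_3] equals the barycentric coordinate of P at vertex A_1, which is 3/5.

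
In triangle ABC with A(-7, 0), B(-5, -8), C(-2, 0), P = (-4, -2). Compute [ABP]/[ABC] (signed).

[ABC] = ½·((-7)·(-8−0) + (-5)·(0−0) + (-2)·(0−(-8))) = ½·(56 + 0 − 16) = 20.
[ABP] = ½·((-7)·(-8−(-2)) + (-5)·(-2−0) + (-4)·(0−(-8))) = ½·(42 + 10 − 32) = 10, so the ratio is 10/20 = 1/2.

1/2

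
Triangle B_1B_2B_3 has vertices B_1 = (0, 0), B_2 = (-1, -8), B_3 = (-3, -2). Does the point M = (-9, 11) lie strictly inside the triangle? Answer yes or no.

no

Barycentric coordinates of M: (-5/11, -51/22, 83/22).
The three coordinates are negative, negative, positive; a point is interior exactly when all three are positive.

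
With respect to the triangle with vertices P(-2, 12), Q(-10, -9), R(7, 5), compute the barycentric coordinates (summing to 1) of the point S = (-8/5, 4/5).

Signed area of the reference triangle: [PQR] = ½·((-2)·(-9−5) + (-10)·(5−12) + 7·(12−(-9))) = ½·(28 + 70 + 147) = 245/2.
[SQR] = ½·((-8/5)·(-9−5) + (-10)·(5−(4/5)) + 7·(4/5−(-9))) = ½·(112/5 − 42 + 343/5) = 49/2, so the P-coordinate is (49/2)/(245/2) = 1/5.
[PSR] = ½·((-2)·(4/5−5) + (-8/5)·(5−12) + 7·(12−(4/5))) = ½·(42/5 + 56/5 + 392/5) = 49, so the Q-coordinate is 2/5.
[PQS] = ½·((-2)·(-9−(4/5)) + (-10)·(4/5−12) + (-8/5)·(12−(-9))) = ½·(98/5 + 112 − 168/5) = 49, so the R-coordinate is 2/5.

(1/5, 2/5, 2/5)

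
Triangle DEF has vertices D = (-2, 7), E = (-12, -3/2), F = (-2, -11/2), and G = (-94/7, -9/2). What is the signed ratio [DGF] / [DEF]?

[DEF] = ½·((-2)·(-3/2−(-11/2)) + (-12)·(-11/2−7) + (-2)·(7−(-3/2))) = ½·(-8 + 150 − 17) = 125/2.
[DGF] = ½·((-2)·(-9/2−(-11/2)) + (-94/7)·(-11/2−7) + (-2)·(7−(-9/2))) = ½·(-2 + 1175/7 − 23) = 500/7, so the ratio is (500/7)/(125/2) = 8/7.

8/7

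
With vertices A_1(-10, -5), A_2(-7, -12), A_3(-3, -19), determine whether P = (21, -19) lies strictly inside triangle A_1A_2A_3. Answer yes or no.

no

Barycentric coordinates of P: (24, -48, 25).
The three coordinates are positive, negative, positive; a point is interior exactly when all three are positive.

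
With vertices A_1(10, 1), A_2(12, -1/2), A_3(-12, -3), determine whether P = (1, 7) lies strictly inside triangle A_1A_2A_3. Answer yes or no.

no

Barycentric coordinates of P: (415/82, -168/41, 3/82).
The three coordinates are positive, negative, positive; a point is interior exactly when all three are positive.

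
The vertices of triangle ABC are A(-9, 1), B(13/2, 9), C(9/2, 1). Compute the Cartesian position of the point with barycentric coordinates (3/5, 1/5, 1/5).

P = (3/5)·A + (1/5)·B + (1/5)·C.
x-coordinate: (3/5)·(-9) + (1/5)·(13/2) + (1/5)·(9/2) = -16/5.
y-coordinate: (3/5)·1 + (1/5)·9 + (1/5)·1 = 13/5.

(-16/5, 13/5)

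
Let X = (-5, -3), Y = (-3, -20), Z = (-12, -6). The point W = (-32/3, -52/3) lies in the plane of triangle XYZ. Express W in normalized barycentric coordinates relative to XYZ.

(-2/3, 2/3, 1)

Signed area of the reference triangle: [XYZ] = ½·((-5)·(-20−(-6)) + (-3)·(-6−(-3)) + (-12)·(-3−(-20))) = ½·(70 + 9 − 204) = -125/2.
[WYZ] = ½·((-32/3)·(-20−(-6)) + (-3)·(-6−(-52/3)) + (-12)·(-52/3−(-20))) = ½·(448/3 − 34 − 32) = 125/3, so the X-coordinate is (125/3)/(-125/2) = -2/3.
[XWZ] = ½·((-5)·(-52/3−(-6)) + (-32/3)·(-6−(-3)) + (-12)·(-3−(-52/3))) = ½·(170/3 + 32 − 172) = -125/3, so the Y-coordinate is 2/3.
[XYW] = ½·((-5)·(-20−(-52/3)) + (-3)·(-52/3−(-3)) + (-32/3)·(-3−(-20))) = ½·(40/3 + 43 − 544/3) = -125/2, so the Z-coordinate is 1.
Check: -2/3 + 2/3 + 1 = 1.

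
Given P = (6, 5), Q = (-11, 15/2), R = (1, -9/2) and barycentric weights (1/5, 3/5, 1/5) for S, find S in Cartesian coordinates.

S = (1/5)·P + (3/5)·Q + (1/5)·R.
x-coordinate: (1/5)·6 + (3/5)·(-11) + (1/5)·1 = -26/5.
y-coordinate: (1/5)·5 + (3/5)·(15/2) + (1/5)·(-9/2) = 23/5.

(-26/5, 23/5)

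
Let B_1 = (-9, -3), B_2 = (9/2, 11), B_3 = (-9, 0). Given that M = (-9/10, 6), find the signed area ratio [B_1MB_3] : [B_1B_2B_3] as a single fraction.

[B_1B_2B_3] = ½·((-9)·(11−0) + (9/2)·(0−(-3)) + (-9)·(-3−11)) = ½·(-99 + 27/2 + 126) = 81/4.
[B_1MB_3] = ½·((-9)·(6−0) + (-9/10)·(0−(-3)) + (-9)·(-3−6)) = ½·(-54 − 27/10 + 81) = 243/20, so the ratio is (243/20)/(81/4) = 3/5.

3/5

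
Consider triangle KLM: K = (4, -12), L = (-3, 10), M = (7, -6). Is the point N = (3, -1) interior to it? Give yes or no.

yes

Barycentric coordinates of N: (7/54, 13/36, 55/108).
The three coordinates are positive, positive, positive; a point is interior exactly when all three are positive.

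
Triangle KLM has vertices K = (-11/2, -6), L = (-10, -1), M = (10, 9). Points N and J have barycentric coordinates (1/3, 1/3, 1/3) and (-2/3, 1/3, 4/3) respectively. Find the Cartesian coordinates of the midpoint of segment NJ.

Barycentric coordinates of the midpoint are the average: (-1/6, 1/3, 5/6).
Converting: (-1/6)·K + (1/3)·L + (5/6)·M = (71/12, 49/6).

(71/12, 49/6)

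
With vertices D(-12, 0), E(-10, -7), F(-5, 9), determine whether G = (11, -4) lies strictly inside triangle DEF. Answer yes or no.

no

Barycentric coordinates of G: (-321/67, 235/67, 153/67).
The three coordinates are negative, positive, positive; a point is interior exactly when all three are positive.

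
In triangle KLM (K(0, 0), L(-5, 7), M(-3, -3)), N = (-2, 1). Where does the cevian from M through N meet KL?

Barycentric coordinates of N with respect to KLM: (1/2, 1/4, 1/4).
On side KL the M-coordinate is zero; dropping N's M-weight 1/4 and renormalizing the remaining 1/2 : 1/4 gives weights 2/3, 1/3 on K, L.
J = (2/3)·(0, 0) + (1/3)·(-5, 7) = (-5/3, 7/3).

(-5/3, 7/3)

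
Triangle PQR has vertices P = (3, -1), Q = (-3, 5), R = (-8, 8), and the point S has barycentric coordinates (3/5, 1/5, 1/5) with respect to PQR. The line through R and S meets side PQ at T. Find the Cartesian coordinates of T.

(3/2, 1/2)

Line RS meets PQ where the R-coordinate vanishes; zeroing S's R-weight and renormalizing leaves P, Q-weights 3/5 : 1/5 → (3/4, 1/4).
So T = (3/4)·P + (1/4)·Q = (3/2, 1/2).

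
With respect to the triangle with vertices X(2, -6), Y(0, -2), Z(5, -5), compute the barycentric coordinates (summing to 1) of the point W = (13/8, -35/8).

Signed area of the reference triangle: [XYZ] = ½·(2·(-2−(-5)) + 0·(-5−(-6)) + 5·(-6−(-2))) = ½·(6 + 0 − 20) = -7.
[WYZ] = ½·((13/8)·(-2−(-5)) + 0·(-5−(-35/8)) + 5·(-35/8−(-2))) = ½·(39/8 + 0 − 95/8) = -7/2, so the X-coordinate is (-7/2)/(-7) = 1/2.
[XWZ] = ½·(2·(-35/8−(-5)) + (13/8)·(-5−(-6)) + 5·(-6−(-35/8))) = ½·(5/4 + 13/8 − 65/8) = -21/8, so the Y-coordinate is 3/8.
[XYW] = ½·(2·(-2−(-35/8)) + 0·(-35/8−(-6)) + (13/8)·(-6−(-2))) = ½·(19/4 + 0 − 13/2) = -7/8, so the Z-coordinate is 1/8.
Check: 1/2 + 3/8 + 1/8 = 1.

(1/2, 3/8, 1/8)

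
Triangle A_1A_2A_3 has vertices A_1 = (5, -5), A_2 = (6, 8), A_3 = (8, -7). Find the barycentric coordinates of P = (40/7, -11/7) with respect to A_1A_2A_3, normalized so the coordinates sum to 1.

(4/7, 2/7, 1/7)

Signed area of the reference triangle: [A_1A_2A_3] = ½·(5·(8−(-7)) + 6·(-7−(-5)) + 8·(-5−8)) = ½·(75 − 12 − 104) = -41/2.
[PA_2A_3] = ½·((40/7)·(8−(-7)) + 6·(-7−(-11/7)) + 8·(-11/7−8)) = ½·(600/7 − 228/7 − 536/7) = -82/7, so the A_1-coordinate is (-82/7)/(-41/2) = 4/7.
[A_1PA_3] = ½·(5·(-11/7−(-7)) + (40/7)·(-7−(-5)) + 8·(-5−(-11/7))) = ½·(190/7 − 80/7 − 192/7) = -41/7, so the A_2-coordinate is 2/7.
[A_1A_2P] = ½·(5·(8−(-11/7)) + 6·(-11/7−(-5)) + (40/7)·(-5−8)) = ½·(335/7 + 144/7 − 520/7) = -41/14, so the A_3-coordinate is 1/7.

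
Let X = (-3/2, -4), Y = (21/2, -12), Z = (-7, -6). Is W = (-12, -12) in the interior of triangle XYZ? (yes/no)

Barycentric coordinates of W: (-135/68, 23/68, 45/17).
The three coordinates are negative, positive, positive; a point is interior exactly when all three are positive.

no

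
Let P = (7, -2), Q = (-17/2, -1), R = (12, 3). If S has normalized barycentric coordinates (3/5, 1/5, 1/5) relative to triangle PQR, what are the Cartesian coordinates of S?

(49/10, -4/5)

S = (3/5)·P + (1/5)·Q + (1/5)·R.
x-coordinate: (3/5)·7 + (1/5)·(-17/2) + (1/5)·12 = 49/10.
y-coordinate: (3/5)·(-2) + (1/5)·(-1) + (1/5)·3 = -4/5.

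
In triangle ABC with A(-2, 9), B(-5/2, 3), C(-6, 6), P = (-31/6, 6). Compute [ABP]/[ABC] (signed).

7/9

[ABC] = ½·((-2)·(3−6) + (-5/2)·(6−9) + (-6)·(9−3)) = ½·(6 + 15/2 − 36) = -45/4.
[ABP] = ½·((-2)·(3−6) + (-5/2)·(6−9) + (-31/6)·(9−3)) = ½·(6 + 15/2 − 31) = -35/4, so the ratio is (-35/4)/(-45/4) = 7/9.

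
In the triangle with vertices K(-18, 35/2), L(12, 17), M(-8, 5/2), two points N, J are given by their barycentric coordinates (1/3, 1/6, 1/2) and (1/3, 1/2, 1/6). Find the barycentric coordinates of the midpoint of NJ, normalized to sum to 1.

Since both coordinate triples sum to 1, the midpoint's barycentrics are the componentwise average.
(1/3+1/3)/2 = 1/3; similarly 1/3 and 1/3.

(1/3, 1/3, 1/3)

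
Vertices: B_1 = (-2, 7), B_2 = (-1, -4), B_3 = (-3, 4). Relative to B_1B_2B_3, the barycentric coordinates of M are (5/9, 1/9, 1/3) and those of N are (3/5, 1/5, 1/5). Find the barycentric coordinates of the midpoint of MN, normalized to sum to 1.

Since both coordinate triples sum to 1, the midpoint's barycentrics are the componentwise average.
(5/9+3/5)/2 = 26/45; similarly 7/45 and 4/15.

(26/45, 7/45, 4/15)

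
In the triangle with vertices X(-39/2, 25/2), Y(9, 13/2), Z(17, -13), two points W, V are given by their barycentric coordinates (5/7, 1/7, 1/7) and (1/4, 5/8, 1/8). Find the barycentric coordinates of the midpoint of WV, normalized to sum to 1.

Since both coordinate triples sum to 1, the midpoint's barycentrics are the componentwise average.
(5/7+1/4)/2 = 27/56; similarly 43/112 and 15/112.

(27/56, 43/112, 15/112)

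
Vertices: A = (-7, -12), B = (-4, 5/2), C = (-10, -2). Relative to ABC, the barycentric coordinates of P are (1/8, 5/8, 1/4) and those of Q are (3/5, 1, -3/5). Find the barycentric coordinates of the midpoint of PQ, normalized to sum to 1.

Since both coordinate triples sum to 1, the midpoint's barycentrics are the componentwise average.
(1/8+3/5)/2 = 29/80; similarly 13/16 and -7/40.

(29/80, 13/16, -7/40)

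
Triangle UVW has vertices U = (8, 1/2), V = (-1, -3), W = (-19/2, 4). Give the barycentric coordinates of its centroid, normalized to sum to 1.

The centroid is the average of the vertices, so each weight is 1/3.

(1/3, 1/3, 1/3)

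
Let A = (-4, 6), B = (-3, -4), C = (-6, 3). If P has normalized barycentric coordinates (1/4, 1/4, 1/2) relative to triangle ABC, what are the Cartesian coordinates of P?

(-19/4, 2)

P = (1/4)·A + (1/4)·B + (1/2)·C.
x-coordinate: (1/4)·(-4) + (1/4)·(-3) + (1/2)·(-6) = -19/4.
y-coordinate: (1/4)·6 + (1/4)·(-4) + (1/2)·3 = 2.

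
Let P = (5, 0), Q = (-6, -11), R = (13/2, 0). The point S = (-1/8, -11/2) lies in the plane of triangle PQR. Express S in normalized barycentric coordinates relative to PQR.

Signed area of the reference triangle: [PQR] = ½·(5·(-11−0) + (-6)·(0−0) + (13/2)·(0−(-11))) = ½·(-55 + 0 + 143/2) = 33/4.
[SQR] = ½·((-1/8)·(-11−0) + (-6)·(0−(-11/2)) + (13/2)·(-11/2−(-11))) = ½·(11/8 − 33 + 143/4) = 33/16, so the P-coordinate is (33/16)/(33/4) = 1/4.
[PSR] = ½·(5·(-11/2−0) + (-1/8)·(0−0) + (13/2)·(0−(-11/2))) = ½·(-55/2 + 0 + 143/4) = 33/8, so the Q-coordinate is 1/2.
[PQS] = ½·(5·(-11−(-11/2)) + (-6)·(-11/2−0) + (-1/8)·(0−(-11))) = ½·(-55/2 + 33 − 11/8) = 33/16, so the R-coordinate is 1/4.

(1/4, 1/2, 1/4)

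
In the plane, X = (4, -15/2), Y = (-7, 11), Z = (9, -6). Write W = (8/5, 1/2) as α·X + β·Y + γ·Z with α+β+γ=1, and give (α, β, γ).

Signed area of the reference triangle: [XYZ] = ½·(4·(11−(-6)) + (-7)·(-6−(-15/2)) + 9·(-15/2−11)) = ½·(68 − 21/2 − 333/2) = -109/2.
[WYZ] = ½·((8/5)·(11−(-6)) + (-7)·(-6−(1/2)) + 9·(1/2−11)) = ½·(136/5 + 91/2 − 189/2) = -109/10, so the X-coordinate is (-109/10)/(-109/2) = 1/5.
[XWZ] = ½·(4·(1/2−(-6)) + (8/5)·(-6−(-15/2)) + 9·(-15/2−(1/2))) = ½·(26 + 12/5 − 72) = -109/5, so the Y-coordinate is 2/5.
[XYW] = ½·(4·(11−(1/2)) + (-7)·(1/2−(-15/2)) + (8/5)·(-15/2−11)) = ½·(42 − 56 − 148/5) = -109/5, so the Z-coordinate is 2/5.

(1/5, 2/5, 2/5)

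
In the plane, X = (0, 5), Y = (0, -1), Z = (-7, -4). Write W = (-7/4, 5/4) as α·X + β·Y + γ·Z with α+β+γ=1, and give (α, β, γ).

(1/2, 1/4, 1/4)

Signed area of the reference triangle: [XYZ] = ½·(0·(-1−(-4)) + 0·(-4−5) + (-7)·(5−(-1))) = ½·(0 + 0 − 42) = -21.
[WYZ] = ½·((-7/4)·(-1−(-4)) + 0·(-4−(5/4)) + (-7)·(5/4−(-1))) = ½·(-21/4 + 0 − 63/4) = -21/2, so the X-coordinate is (-21/2)/(-21) = 1/2.
[XWZ] = ½·(0·(5/4−(-4)) + (-7/4)·(-4−5) + (-7)·(5−(5/4))) = ½·(0 + 63/4 − 105/4) = -21/4, so the Y-coordinate is 1/4.
[XYW] = ½·(0·(-1−(5/4)) + 0·(5/4−5) + (-7/4)·(5−(-1))) = ½·(0 + 0 − 21/2) = -21/4, so the Z-coordinate is 1/4.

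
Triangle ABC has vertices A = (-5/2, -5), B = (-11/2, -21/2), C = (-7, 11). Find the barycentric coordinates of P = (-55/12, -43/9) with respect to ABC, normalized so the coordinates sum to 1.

Signed area of the reference triangle: [ABC] = ½·((-5/2)·(-21/2−11) + (-11/2)·(11−(-5)) + (-7)·(-5−(-21/2))) = ½·(215/4 − 88 − 77/2) = -291/8.
[PBC] = ½·((-55/12)·(-21/2−11) + (-11/2)·(11−(-43/9)) + (-7)·(-43/9−(-21/2))) = ½·(2365/24 − 781/9 − 721/18) = -679/48, so the A-coordinate is (-679/48)/(-291/8) = 7/18.
[APC] = ½·((-5/2)·(-43/9−11) + (-55/12)·(11−(-5)) + (-7)·(-5−(-43/9))) = ½·(355/9 − 220/3 + 14/9) = -97/6, so the B-coordinate is 4/9.
[ABP] = ½·((-5/2)·(-21/2−(-43/9)) + (-11/2)·(-43/9−(-5)) + (-55/12)·(-5−(-21/2))) = ½·(515/36 − 11/9 − 605/24) = -97/16, so the C-coordinate is 1/6.
Check: 7/18 + 4/9 + 1/6 = 1.

(7/18, 4/9, 1/6)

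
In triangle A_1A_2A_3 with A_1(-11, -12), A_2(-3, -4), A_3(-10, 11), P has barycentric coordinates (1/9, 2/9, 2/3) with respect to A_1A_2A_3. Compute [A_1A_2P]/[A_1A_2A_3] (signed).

The signed ratio [A_1A_2P]/[A_1A_2A_3] equals the barycentric coordinate of P at vertex A_3, which is 2/3.

2/3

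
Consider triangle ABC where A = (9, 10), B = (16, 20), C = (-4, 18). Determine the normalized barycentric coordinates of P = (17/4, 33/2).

(1/4, 1/4, 1/2)

Signed area of the reference triangle: [ABC] = ½·(9·(20−18) + 16·(18−10) + (-4)·(10−20)) = ½·(18 + 128 + 40) = 93.
[PBC] = ½·((17/4)·(20−18) + 16·(18−(33/2)) + (-4)·(33/2−20)) = ½·(17/2 + 24 + 14) = 93/4, so the A-coordinate is (93/4)/93 = 1/4.
[APC] = ½·(9·(33/2−18) + (17/4)·(18−10) + (-4)·(10−(33/2))) = ½·(-27/2 + 34 + 26) = 93/4, so the B-coordinate is 1/4.
[ABP] = ½·(9·(20−(33/2)) + 16·(33/2−10) + (17/4)·(10−20)) = ½·(63/2 + 104 − 85/2) = 93/2, so the C-coordinate is 1/2.
Check: 1/4 + 1/4 + 1/2 = 1.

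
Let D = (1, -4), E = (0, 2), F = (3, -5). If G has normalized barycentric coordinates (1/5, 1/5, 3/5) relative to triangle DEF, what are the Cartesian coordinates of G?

G = (1/5)·D + (1/5)·E + (3/5)·F.
x-coordinate: (1/5)·1 + (1/5)·0 + (3/5)·3 = 2.
y-coordinate: (1/5)·(-4) + (1/5)·2 + (3/5)·(-5) = -17/5.

(2, -17/5)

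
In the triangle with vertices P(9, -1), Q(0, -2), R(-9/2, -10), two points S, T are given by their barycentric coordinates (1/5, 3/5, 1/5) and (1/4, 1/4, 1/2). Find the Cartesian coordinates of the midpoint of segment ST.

Barycentric coordinates of the midpoint are the average: (9/40, 17/40, 7/20).
Converting: (9/40)·P + (17/40)·Q + (7/20)·R = (9/20, -183/40).

(9/20, -183/40)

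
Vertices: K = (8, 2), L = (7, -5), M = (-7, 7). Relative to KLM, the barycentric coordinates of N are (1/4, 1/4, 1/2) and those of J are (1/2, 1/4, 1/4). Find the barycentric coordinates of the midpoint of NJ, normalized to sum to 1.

(3/8, 1/4, 3/8)

Since both coordinate triples sum to 1, the midpoint's barycentrics are the componentwise average.
(1/4+1/2)/2 = 3/8; similarly 1/4 and 3/8.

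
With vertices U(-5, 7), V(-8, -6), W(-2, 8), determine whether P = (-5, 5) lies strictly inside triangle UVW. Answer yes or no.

Barycentric coordinates of P: (2/3, 1/6, 1/6).
The three coordinates are positive, positive, positive; a point is interior exactly when all three are positive.

yes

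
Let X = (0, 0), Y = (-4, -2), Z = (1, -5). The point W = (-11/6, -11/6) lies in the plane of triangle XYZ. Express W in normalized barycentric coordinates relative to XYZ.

Signed area of the reference triangle: [XYZ] = ½·(0·(-2−(-5)) + (-4)·(-5−0) + 1·(0−(-2))) = ½·(0 + 20 + 2) = 11.
[WYZ] = ½·((-11/6)·(-2−(-5)) + (-4)·(-5−(-11/6)) + 1·(-11/6−(-2))) = ½·(-11/2 + 38/3 + 1/6) = 11/3, so the X-coordinate is (11/3)/11 = 1/3.
[XWZ] = ½·(0·(-11/6−(-5)) + (-11/6)·(-5−0) + 1·(0−(-11/6))) = ½·(0 + 55/6 + 11/6) = 11/2, so the Y-coordinate is 1/2.
[XYW] = ½·(0·(-2−(-11/6)) + (-4)·(-11/6−0) + (-11/6)·(0−(-2))) = ½·(0 + 22/3 − 11/3) = 11/6, so the Z-coordinate is 1/6.

(1/3, 1/2, 1/6)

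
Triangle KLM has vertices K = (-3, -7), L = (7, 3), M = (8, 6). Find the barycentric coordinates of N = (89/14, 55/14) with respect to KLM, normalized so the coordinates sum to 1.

(1/7, 1/14, 11/14)

Signed area of the reference triangle: [KLM] = ½·((-3)·(3−6) + 7·(6−(-7)) + 8·(-7−3)) = ½·(9 + 91 − 80) = 10.
[NLM] = ½·((89/14)·(3−6) + 7·(6−(55/14)) + 8·(55/14−3)) = ½·(-267/14 + 29/2 + 52/7) = 10/7, so the K-coordinate is (10/7)/10 = 1/7.
[KNM] = ½·((-3)·(55/14−6) + (89/14)·(6−(-7)) + 8·(-7−(55/14))) = ½·(87/14 + 1157/14 − 612/7) = 5/7, so the L-coordinate is 1/14.
[KLN] = ½·((-3)·(3−(55/14)) + 7·(55/14−(-7)) + (89/14)·(-7−3)) = ½·(39/14 + 153/2 − 445/7) = 55/7, so the M-coordinate is 11/14.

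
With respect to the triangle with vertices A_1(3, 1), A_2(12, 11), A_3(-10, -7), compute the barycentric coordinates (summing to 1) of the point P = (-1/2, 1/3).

Signed area of the reference triangle: [A_1A_2A_3] = ½·(3·(11−(-7)) + 12·(-7−1) + (-10)·(1−11)) = ½·(54 − 96 + 100) = 29.
[PA_2A_3] = ½·((-1/2)·(11−(-7)) + 12·(-7−(1/3)) + (-10)·(1/3−11)) = ½·(-9 − 88 + 320/3) = 29/6, so the A_1-coordinate is (29/6)/29 = 1/6.
[A_1PA_3] = ½·(3·(1/3−(-7)) + (-1/2)·(-7−1) + (-10)·(1−(1/3))) = ½·(22 + 4 − 20/3) = 29/3, so the A_2-coordinate is 1/3.
[A_1A_2P] = ½·(3·(11−(1/3)) + 12·(1/3−1) + (-1/2)·(1−11)) = ½·(32 − 8 + 5) = 29/2, so the A_3-coordinate is 1/2.
Check: 1/6 + 1/3 + 1/2 = 1.

(1/6, 1/3, 1/2)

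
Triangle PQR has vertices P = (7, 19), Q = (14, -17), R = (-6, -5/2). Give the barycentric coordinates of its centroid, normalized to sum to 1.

The centroid is the average of the vertices, so each weight is 1/3.

(1/3, 1/3, 1/3)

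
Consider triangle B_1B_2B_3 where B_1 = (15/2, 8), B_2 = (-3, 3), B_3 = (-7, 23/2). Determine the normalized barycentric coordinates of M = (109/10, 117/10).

Signed area of the reference triangle: [B_1B_2B_3] = ½·((15/2)·(3−(23/2)) + (-3)·(23/2−8) + (-7)·(8−3)) = ½·(-255/4 − 21/2 − 35) = -437/8.
[MB_2B_3] = ½·((109/10)·(3−(23/2)) + (-3)·(23/2−(117/10)) + (-7)·(117/10−3)) = ½·(-1853/20 + 3/5 − 609/10) = -3059/40, so the B_1-coordinate is (-3059/40)/(-437/8) = 7/5.
[B_1MB_3] = ½·((15/2)·(117/10−(23/2)) + (109/10)·(23/2−8) + (-7)·(8−(117/10))) = ½·(3/2 + 763/20 + 259/10) = 1311/40, so the B_2-coordinate is -3/5.
[B_1B_2M] = ½·((15/2)·(3−(117/10)) + (-3)·(117/10−8) + (109/10)·(8−3)) = ½·(-261/4 − 111/10 + 109/2) = -437/40, so the B_3-coordinate is 1/5.
Check: 7/5 − 3/5 + 1/5 = 1.

(7/5, -3/5, 1/5)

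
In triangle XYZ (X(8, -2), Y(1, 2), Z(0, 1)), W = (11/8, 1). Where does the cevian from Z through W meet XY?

(11/4, 1)

Barycentric coordinates of W with respect to XYZ: (1/8, 3/8, 1/2).
On side XY the Z-coordinate is zero; dropping W's Z-weight 1/2 and renormalizing the remaining 1/8 : 3/8 gives weights 1/4, 3/4 on X, Y.
V = (1/4)·(8, -2) + (3/4)·(1, 2) = (11/4, 1).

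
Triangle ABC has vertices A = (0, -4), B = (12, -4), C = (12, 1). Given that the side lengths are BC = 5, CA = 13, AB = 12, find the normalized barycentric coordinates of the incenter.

(1/6, 13/30, 2/5)

The incenter has barycentric coordinates proportional to the opposite side lengths: (5 : 13 : 12).
Normalizing by 5+13+12 = 30 gives (1/6, 13/30, 2/5).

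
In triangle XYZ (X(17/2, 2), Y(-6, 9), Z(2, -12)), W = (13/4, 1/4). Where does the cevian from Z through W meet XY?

(11/3, 13/3)

Barycentric coordinates of W with respect to XYZ: (1/2, 1/4, 1/4).
On side XY the Z-coordinate is zero; dropping W's Z-weight 1/4 and renormalizing the remaining 1/2 : 1/4 gives weights 2/3, 1/3 on X, Y.
V = (2/3)·(17/2, 2) + (1/3)·(-6, 9) = (11/3, 13/3).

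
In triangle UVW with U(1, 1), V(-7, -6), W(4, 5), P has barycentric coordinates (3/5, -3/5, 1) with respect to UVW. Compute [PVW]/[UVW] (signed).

3/5

The signed ratio [PVW]/[UVW] equals the barycentric coordinate of P at vertex U, which is 3/5.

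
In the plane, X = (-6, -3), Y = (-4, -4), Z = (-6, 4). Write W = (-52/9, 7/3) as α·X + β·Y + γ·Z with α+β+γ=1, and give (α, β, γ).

(1/9, 1/9, 7/9)

Signed area of the reference triangle: [XYZ] = ½·((-6)·(-4−4) + (-4)·(4−(-3)) + (-6)·(-3−(-4))) = ½·(48 − 28 − 6) = 7.
[WYZ] = ½·((-52/9)·(-4−4) + (-4)·(4−(7/3)) + (-6)·(7/3−(-4))) = ½·(416/9 − 20/3 − 38) = 7/9, so the X-coordinate is (7/9)/7 = 1/9.
[XWZ] = ½·((-6)·(7/3−4) + (-52/9)·(4−(-3)) + (-6)·(-3−(7/3))) = ½·(10 − 364/9 + 32) = 7/9, so the Y-coordinate is 1/9.
[XYW] = ½·((-6)·(-4−(7/3)) + (-4)·(7/3−(-3)) + (-52/9)·(-3−(-4))) = ½·(38 − 64/3 − 52/9) = 49/9, so the Z-coordinate is 7/9.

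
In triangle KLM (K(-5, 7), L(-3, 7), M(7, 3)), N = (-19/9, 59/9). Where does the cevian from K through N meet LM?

Barycentric coordinates of N with respect to KLM: (1/9, 7/9, 1/9).
On side LM the K-coordinate is zero; dropping N's K-weight 1/9 and renormalizing the remaining 7/9 : 1/9 gives weights 7/8, 1/8 on L, M.
J = (7/8)·(-3, 7) + (1/8)·(7, 3) = (-7/4, 13/2).

(-7/4, 13/2)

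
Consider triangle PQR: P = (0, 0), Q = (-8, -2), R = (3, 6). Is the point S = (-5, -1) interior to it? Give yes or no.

Barycentric coordinates of S: (13/42, 9/14, 1/21).
The three coordinates are positive, positive, positive; a point is interior exactly when all three are positive.

yes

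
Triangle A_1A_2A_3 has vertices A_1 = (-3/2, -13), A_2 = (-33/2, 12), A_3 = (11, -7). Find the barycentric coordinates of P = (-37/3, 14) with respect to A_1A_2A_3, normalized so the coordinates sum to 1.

Signed area of the reference triangle: [A_1A_2A_3] = ½·((-3/2)·(12−(-7)) + (-33/2)·(-7−(-13)) + 11·(-13−12)) = ½·(-57/2 − 99 − 275) = -805/4.
[PA_2A_3] = ½·((-37/3)·(12−(-7)) + (-33/2)·(-7−14) + 11·(14−12)) = ½·(-703/3 + 693/2 + 22) = 805/12, so the A_1-coordinate is (805/12)/(-805/4) = -1/3.
[A_1PA_3] = ½·((-3/2)·(14−(-7)) + (-37/3)·(-7−(-13)) + 11·(-13−14)) = ½·(-63/2 − 74 − 297) = -805/4, so the A_2-coordinate is 1.
[A_1A_2P] = ½·((-3/2)·(12−14) + (-33/2)·(14−(-13)) + (-37/3)·(-13−12)) = ½·(3 − 891/2 + 925/3) = -805/12, so the A_3-coordinate is 1/3.
Check: -1/3 + 1 + 1/3 = 1.

(-1/3, 1, 1/3)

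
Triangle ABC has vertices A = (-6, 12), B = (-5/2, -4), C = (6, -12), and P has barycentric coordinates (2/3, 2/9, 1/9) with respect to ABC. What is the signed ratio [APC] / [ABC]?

2/9

The signed ratio [APC]/[ABC] equals the barycentric coordinate of P at vertex B, which is 2/9.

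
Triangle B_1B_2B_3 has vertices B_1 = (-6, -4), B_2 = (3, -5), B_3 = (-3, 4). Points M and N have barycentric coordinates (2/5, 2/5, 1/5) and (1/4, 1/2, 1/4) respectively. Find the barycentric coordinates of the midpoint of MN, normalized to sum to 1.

(13/40, 9/20, 9/40)

Since both coordinate triples sum to 1, the midpoint's barycentrics are the componentwise average.
(2/5+1/4)/2 = 13/40; similarly 9/20 and 9/40.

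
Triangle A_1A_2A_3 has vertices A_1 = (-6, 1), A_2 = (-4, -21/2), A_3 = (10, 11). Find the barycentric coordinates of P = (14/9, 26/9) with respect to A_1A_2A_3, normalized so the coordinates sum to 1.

(1/3, 2/9, 4/9)

Signed area of the reference triangle: [A_1A_2A_3] = ½·((-6)·(-21/2−11) + (-4)·(11−1) + 10·(1−(-21/2))) = ½·(129 − 40 + 115) = 102.
[PA_2A_3] = ½·((14/9)·(-21/2−11) + (-4)·(11−(26/9)) + 10·(26/9−(-21/2))) = ½·(-301/9 − 292/9 + 1205/9) = 34, so the A_1-coordinate is 34/102 = 1/3.
[A_1PA_3] = ½·((-6)·(26/9−11) + (14/9)·(11−1) + 10·(1−(26/9))) = ½·(146/3 + 140/9 − 170/9) = 68/3, so the A_2-coordinate is 2/9.
[A_1A_2P] = ½·((-6)·(-21/2−(26/9)) + (-4)·(26/9−1) + (14/9)·(1−(-21/2))) = ½·(241/3 − 68/9 + 161/9) = 136/3, so the A_3-coordinate is 4/9.
Check: 1/3 + 2/9 + 4/9 = 1.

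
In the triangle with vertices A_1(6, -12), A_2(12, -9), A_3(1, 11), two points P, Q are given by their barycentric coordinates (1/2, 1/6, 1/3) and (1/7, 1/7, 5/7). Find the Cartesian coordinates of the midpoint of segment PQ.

(181/42, 43/84)

Barycentric coordinates of the midpoint are the average: (9/28, 13/84, 11/21).
Converting: (9/28)·A_1 + (13/84)·A_2 + (11/21)·A_3 = (181/42, 43/84).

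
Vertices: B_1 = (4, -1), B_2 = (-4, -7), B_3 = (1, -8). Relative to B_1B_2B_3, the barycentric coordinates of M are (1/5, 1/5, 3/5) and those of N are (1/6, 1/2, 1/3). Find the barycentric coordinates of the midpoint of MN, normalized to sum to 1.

Since both coordinate triples sum to 1, the midpoint's barycentrics are the componentwise average.
(1/5+1/6)/2 = 11/60; similarly 7/20 and 7/15.

(11/60, 7/20, 7/15)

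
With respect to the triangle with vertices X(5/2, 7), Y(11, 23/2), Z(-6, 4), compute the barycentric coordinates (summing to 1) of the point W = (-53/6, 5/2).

(1/3, -1/3, 1)

Signed area of the reference triangle: [XYZ] = ½·((5/2)·(23/2−4) + 11·(4−7) + (-6)·(7−(23/2))) = ½·(75/4 − 33 + 27) = 51/8.
[WYZ] = ½·((-53/6)·(23/2−4) + 11·(4−(5/2)) + (-6)·(5/2−(23/2))) = ½·(-265/4 + 33/2 + 54) = 17/8, so the X-coordinate is (17/8)/(51/8) = 1/3.
[XWZ] = ½·((5/2)·(5/2−4) + (-53/6)·(4−7) + (-6)·(7−(5/2))) = ½·(-15/4 + 53/2 − 27) = -17/8, so the Y-coordinate is -1/3.
[XYW] = ½·((5/2)·(23/2−(5/2)) + 11·(5/2−7) + (-53/6)·(7−(23/2))) = ½·(45/2 − 99/2 + 159/4) = 51/8, so the Z-coordinate is 1.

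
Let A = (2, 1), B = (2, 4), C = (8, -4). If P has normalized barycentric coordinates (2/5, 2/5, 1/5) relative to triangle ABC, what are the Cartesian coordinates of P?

P = (2/5)·A + (2/5)·B + (1/5)·C.
x-coordinate: (2/5)·2 + (2/5)·2 + (1/5)·8 = 16/5.
y-coordinate: (2/5)·1 + (2/5)·4 + (1/5)·(-4) = 6/5.

(16/5, 6/5)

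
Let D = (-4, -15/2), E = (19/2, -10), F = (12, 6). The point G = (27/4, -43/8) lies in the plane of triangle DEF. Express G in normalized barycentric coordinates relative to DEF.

Signed area of the reference triangle: [DEF] = ½·((-4)·(-10−6) + (19/2)·(6−(-15/2)) + 12·(-15/2−(-10))) = ½·(64 + 513/4 + 30) = 889/8.
[GEF] = ½·((27/4)·(-10−6) + (19/2)·(6−(-43/8)) + 12·(-43/8−(-10))) = ½·(-108 + 1729/16 + 111/2) = 889/32, so the D-coordinate is (889/32)/(889/8) = 1/4.
[DGF] = ½·((-4)·(-43/8−6) + (27/4)·(6−(-15/2)) + 12·(-15/2−(-43/8))) = ½·(91/2 + 729/8 − 51/2) = 889/16, so the E-coordinate is 1/2.
[DEG] = ½·((-4)·(-10−(-43/8)) + (19/2)·(-43/8−(-15/2)) + (27/4)·(-15/2−(-10))) = ½·(37/2 + 323/16 + 135/8) = 889/32, so the F-coordinate is 1/4.
Check: 1/4 + 1/2 + 1/4 = 1.

(1/4, 1/2, 1/4)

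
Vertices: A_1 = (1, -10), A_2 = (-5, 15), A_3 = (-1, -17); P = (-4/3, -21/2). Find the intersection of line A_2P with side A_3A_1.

(-3/5, -78/5)

Barycentric coordinates of P with respect to A_1A_2A_3: (1/6, 1/6, 2/3).
On side A_3A_1 the A_2-coordinate is zero; dropping P's A_2-weight 1/6 and renormalizing the remaining 2/3 : 1/6 gives weights 4/5, 1/5 on A_3, A_1.
Q = (4/5)·(-1, -17) + (1/5)·(1, -10) = (-3/5, -78/5).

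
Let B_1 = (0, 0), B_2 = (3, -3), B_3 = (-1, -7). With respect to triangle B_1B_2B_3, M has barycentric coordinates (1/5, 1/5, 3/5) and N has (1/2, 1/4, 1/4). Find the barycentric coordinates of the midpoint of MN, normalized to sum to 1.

(7/20, 9/40, 17/40)

Since both coordinate triples sum to 1, the midpoint's barycentrics are the componentwise average.
(1/5+1/2)/2 = 7/20; similarly 9/40 and 17/40.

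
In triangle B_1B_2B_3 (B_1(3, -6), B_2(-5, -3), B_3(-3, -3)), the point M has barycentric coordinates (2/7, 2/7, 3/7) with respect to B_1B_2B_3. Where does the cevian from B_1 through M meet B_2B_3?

Line B_1M meets B_2B_3 where the B_1-coordinate vanishes; zeroing M's B_1-weight and renormalizing leaves B_2, B_3-weights 2/7 : 3/7 → (2/5, 3/5).
So N = (2/5)·B_2 + (3/5)·B_3 = (-19/5, -3).

(-19/5, -3)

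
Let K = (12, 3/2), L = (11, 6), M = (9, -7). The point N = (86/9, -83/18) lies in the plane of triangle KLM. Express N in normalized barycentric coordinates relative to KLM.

Signed area of the reference triangle: [KLM] = ½·(12·(6−(-7)) + 11·(-7−(3/2)) + 9·(3/2−6)) = ½·(156 − 187/2 − 81/2) = 11.
[NLM] = ½·((86/9)·(6−(-7)) + 11·(-7−(-83/18)) + 9·(-83/18−6)) = ½·(1118/9 − 473/18 − 191/2) = 11/9, so the K-coordinate is (11/9)/11 = 1/9.
[KNM] = ½·(12·(-83/18−(-7)) + (86/9)·(-7−(3/2)) + 9·(3/2−(-83/18))) = ½·(86/3 − 731/9 + 55) = 11/9, so the L-coordinate is 1/9.
[KLN] = ½·(12·(6−(-83/18)) + 11·(-83/18−(3/2)) + (86/9)·(3/2−6)) = ½·(382/3 − 605/9 − 43) = 77/9, so the M-coordinate is 7/9.
Check: 1/9 + 1/9 + 7/9 = 1.

(1/9, 1/9, 7/9)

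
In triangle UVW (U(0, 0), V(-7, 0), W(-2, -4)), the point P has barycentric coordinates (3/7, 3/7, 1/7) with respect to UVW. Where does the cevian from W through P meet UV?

Line WP meets UV where the W-coordinate vanishes; zeroing P's W-weight and renormalizing leaves U, V-weights 3/7 : 3/7 → (1/2, 1/2).
So Q = (1/2)·U + (1/2)·V = (-7/2, 0).

(-7/2, 0)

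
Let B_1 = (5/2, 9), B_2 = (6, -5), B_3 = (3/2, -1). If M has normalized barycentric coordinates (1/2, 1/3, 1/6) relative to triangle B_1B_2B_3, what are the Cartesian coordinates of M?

M = (1/2)·B_1 + (1/3)·B_2 + (1/6)·B_3.
x-coordinate: (1/2)·(5/2) + (1/3)·6 + (1/6)·(3/2) = 7/2.
y-coordinate: (1/2)·9 + (1/3)·(-5) + (1/6)·(-1) = 8/3.

(7/2, 8/3)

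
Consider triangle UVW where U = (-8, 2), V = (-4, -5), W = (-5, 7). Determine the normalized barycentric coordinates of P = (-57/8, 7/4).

Signed area of the reference triangle: [UVW] = ½·((-8)·(-5−7) + (-4)·(7−2) + (-5)·(2−(-5))) = ½·(96 − 20 − 35) = 41/2.
[PVW] = ½·((-57/8)·(-5−7) + (-4)·(7−(7/4)) + (-5)·(7/4−(-5))) = ½·(171/2 − 21 − 135/4) = 123/8, so the U-coordinate is (123/8)/(41/2) = 3/4.
[UPW] = ½·((-8)·(7/4−7) + (-57/8)·(7−2) + (-5)·(2−(7/4))) = ½·(42 − 285/8 − 5/4) = 41/16, so the V-coordinate is 1/8.
[UVP] = ½·((-8)·(-5−(7/4)) + (-4)·(7/4−2) + (-57/8)·(2−(-5))) = ½·(54 + 1 − 399/8) = 41/16, so the W-coordinate is 1/8.
Check: 3/4 + 1/8 + 1/8 = 1.

(3/4, 1/8, 1/8)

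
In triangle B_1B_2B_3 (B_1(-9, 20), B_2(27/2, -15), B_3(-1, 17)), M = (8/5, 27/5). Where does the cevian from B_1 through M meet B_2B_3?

Barycentric coordinates of M with respect to B_1B_2B_3: (2/5, 2/5, 1/5).
On side B_2B_3 the B_1-coordinate is zero; dropping M's B_1-weight 2/5 and renormalizing the remaining 2/5 : 1/5 gives weights 2/3, 1/3 on B_2, B_3.
N = (2/3)·(27/2, -15) + (1/3)·(-1, 17) = (26/3, -13/3).

(26/3, -13/3)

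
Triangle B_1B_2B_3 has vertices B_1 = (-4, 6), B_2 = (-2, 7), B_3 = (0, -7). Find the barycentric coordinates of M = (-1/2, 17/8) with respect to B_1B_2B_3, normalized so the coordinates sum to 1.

Signed area of the reference triangle: [B_1B_2B_3] = ½·((-4)·(7−(-7)) + (-2)·(-7−6) + 0·(6−7)) = ½·(-56 + 26 + 0) = -15.
[MB_2B_3] = ½·((-1/2)·(7−(-7)) + (-2)·(-7−(17/8)) + 0·(17/8−7)) = ½·(-7 + 73/4 + 0) = 45/8, so the B_1-coordinate is (45/8)/(-15) = -3/8.
[B_1MB_3] = ½·((-4)·(17/8−(-7)) + (-1/2)·(-7−6) + 0·(6−(17/8))) = ½·(-73/2 + 13/2 + 0) = -15, so the B_2-coordinate is 1.
[B_1B_2M] = ½·((-4)·(7−(17/8)) + (-2)·(17/8−6) + (-1/2)·(6−7)) = ½·(-39/2 + 31/4 + 1/2) = -45/8, so the B_3-coordinate is 3/8.

(-3/8, 1, 3/8)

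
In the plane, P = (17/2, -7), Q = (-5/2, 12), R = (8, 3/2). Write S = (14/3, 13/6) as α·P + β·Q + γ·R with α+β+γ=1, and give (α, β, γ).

Signed area of the reference triangle: [PQR] = ½·((17/2)·(12−(3/2)) + (-5/2)·(3/2−(-7)) + 8·(-7−12)) = ½·(357/4 − 85/4 − 152) = -42.
[SQR] = ½·((14/3)·(12−(3/2)) + (-5/2)·(3/2−(13/6)) + 8·(13/6−12)) = ½·(49 + 5/3 − 236/3) = -14, so the P-coordinate is (-14)/(-42) = 1/3.
[PSR] = ½·((17/2)·(13/6−(3/2)) + (14/3)·(3/2−(-7)) + 8·(-7−(13/6))) = ½·(17/3 + 119/3 − 220/3) = -14, so the Q-coordinate is 1/3.
[PQS] = ½·((17/2)·(12−(13/6)) + (-5/2)·(13/6−(-7)) + (14/3)·(-7−12)) = ½·(1003/12 − 275/12 − 266/3) = -14, so the R-coordinate is 1/3.
Check: 1/3 + 1/3 + 1/3 = 1.

(1/3, 1/3, 1/3)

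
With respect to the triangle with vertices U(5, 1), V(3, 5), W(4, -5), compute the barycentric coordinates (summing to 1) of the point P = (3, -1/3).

Signed area of the reference triangle: [UVW] = ½·(5·(5−(-5)) + 3·(-5−1) + 4·(1−5)) = ½·(50 − 18 − 16) = 8.
[PVW] = ½·(3·(5−(-5)) + 3·(-5−(-1/3)) + 4·(-1/3−5)) = ½·(30 − 14 − 64/3) = -8/3, so the U-coordinate is (-8/3)/8 = -1/3.
[UPW] = ½·(5·(-1/3−(-5)) + 3·(-5−1) + 4·(1−(-1/3))) = ½·(70/3 − 18 + 16/3) = 16/3, so the V-coordinate is 2/3.
[UVP] = ½·(5·(5−(-1/3)) + 3·(-1/3−1) + 3·(1−5)) = ½·(80/3 − 4 − 12) = 16/3, so the W-coordinate is 2/3.

(-1/3, 2/3, 2/3)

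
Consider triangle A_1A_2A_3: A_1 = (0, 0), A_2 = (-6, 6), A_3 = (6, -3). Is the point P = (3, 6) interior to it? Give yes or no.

Barycentric coordinates of P: (-9/2, 5/2, 3).
The three coordinates are negative, positive, positive; a point is interior exactly when all three are positive.

no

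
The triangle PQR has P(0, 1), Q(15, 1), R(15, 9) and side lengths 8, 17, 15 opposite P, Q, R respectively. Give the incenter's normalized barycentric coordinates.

(1/5, 17/40, 3/8)

The incenter has barycentric coordinates proportional to the opposite side lengths: (8 : 17 : 15).
Normalizing by 8+17+15 = 40 gives (1/5, 17/40, 3/8).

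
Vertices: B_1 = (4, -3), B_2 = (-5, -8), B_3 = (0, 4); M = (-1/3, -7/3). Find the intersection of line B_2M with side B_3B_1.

(2, 1/2)

Barycentric coordinates of M with respect to B_1B_2B_3: (1/3, 1/3, 1/3).
On side B_3B_1 the B_2-coordinate is zero; dropping M's B_2-weight 1/3 and renormalizing the remaining 1/3 : 1/3 gives weights 1/2, 1/2 on B_3, B_1.
N = (1/2)·(0, 4) + (1/2)·(4, -3) = (2, 1/2).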